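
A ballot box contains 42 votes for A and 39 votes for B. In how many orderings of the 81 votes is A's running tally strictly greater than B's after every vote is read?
Strict-lead orderings = 7491791549361406025200

Total orderings of the 81 votes with 42 for A: C(81, 42) = 202278371832757962680400. By the Bertrand ballot formula (Cycle Lemma / reflection principle), the number of orderings in which A is strictly ahead of B throughout is (p − q)/(p + q) · C(p + q, p) = (42 − 39)/(42 + 39) · 202278371832757962680400 = 7491791549361406025200.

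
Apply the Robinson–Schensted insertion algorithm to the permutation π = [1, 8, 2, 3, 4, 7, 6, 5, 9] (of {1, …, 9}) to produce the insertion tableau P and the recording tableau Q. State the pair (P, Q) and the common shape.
P = [1, 2, 3, 4, 5, 9] / [6] / [7] / [8];  Q = [1, 2, 4, 5, 6, 9] / [3] / [7] / [8];  common shape = (6, 1, 1, 1)

Row-insert the values π_1, π_2, … into P one at a time, bumping the leftmost entry strictly greater than the inserted value down to the next row. The recording tableau Q records, in position (i, j), the step at which that cell was added to P.
  Insert 1 (step 1): P = [1];  Q = [1]
  Insert 8 (step 2): P = [1, 8];  Q = [1, 2]
  Insert 2 (step 3): P = [1, 2] / [8];  Q = [1, 2] / [3]
  Insert 3 (step 4): P = [1, 2, 3] / [8];  Q = [1, 2, 4] / [3]
  Insert 4 (step 5): P = [1, 2, 3, 4] / [8];  Q = [1, 2, 4, 5] / [3]
  Insert 7 (step 6): P = [1, 2, 3, 4, 7] / [8];  Q = [1, 2, 4, 5, 6] / [3]
  Insert 6 (step 7): P = [1, 2, 3, 4, 6] / [7] / [8];  Q = [1, 2, 4, 5, 6] / [3] / [7]
  Insert 5 (step 8): P = [1, 2, 3, 4, 5] / [6] / [7] / [8];  Q = [1, 2, 4, 5, 6] / [3] / [7] / [8]
  Insert 9 (step 9): P = [1, 2, 3, 4, 5, 9] / [6] / [7] / [8];  Q = [1, 2, 4, 5, 6, 9] / [3] / [7] / [8]
Final shape: (6, 1, 1, 1).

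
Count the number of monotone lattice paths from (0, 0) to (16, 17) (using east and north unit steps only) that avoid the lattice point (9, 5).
Number of paths = 1065926334

Total paths from (0, 0) to (16, 17): C(33, 16) = 1166803110. Paths through (9, 5): (paths (0, 0) → (9, 5)) × (paths (9, 5) → (16, 17)) = C(14, 9) · C(19, 7) = 2002 · 50388 = 100876776. Avoidance count = 1166803110 − 100876776 = 1065926334.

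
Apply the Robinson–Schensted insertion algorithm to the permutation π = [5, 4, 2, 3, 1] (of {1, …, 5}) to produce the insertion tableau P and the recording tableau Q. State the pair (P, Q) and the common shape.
P = [1, 3] / [2] / [4] / [5];  Q = [1, 4] / [2] / [3] / [5];  common shape = (2, 1, 1, 1)

Row-insert the values π_1, π_2, … into P one at a time, bumping the leftmost entry strictly greater than the inserted value down to the next row. The recording tableau Q records, in position (i, j), the step at which that cell was added to P.
  Insert 5 (step 1): P = [5];  Q = [1]
  Insert 4 (step 2): P = [4] / [5];  Q = [1] / [2]
  Insert 2 (step 3): P = [2] / [4] / [5];  Q = [1] / [2] / [3]
  Insert 3 (step 4): P = [2, 3] / [4] / [5];  Q = [1, 4] / [2] / [3]
  Insert 1 (step 5): P = [1, 3] / [2] / [4] / [5];  Q = [1, 4] / [2] / [3] / [5]
Final shape: (2, 1, 1, 1).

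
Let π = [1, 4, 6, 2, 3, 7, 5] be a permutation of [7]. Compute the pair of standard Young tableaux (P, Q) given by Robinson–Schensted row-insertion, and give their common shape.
P = [1, 2, 3, 5] / [4, 6, 7];  Q = [1, 2, 3, 6] / [4, 5, 7];  common shape = (4, 3)

Row-insert the values π_1, π_2, … into P one at a time, bumping the leftmost entry strictly greater than the inserted value down to the next row. The recording tableau Q records, in position (i, j), the step at which that cell was added to P.
  Insert 1 (step 1): P = [1];  Q = [1]
  Insert 4 (step 2): P = [1, 4];  Q = [1, 2]
  Insert 6 (step 3): P = [1, 4, 6];  Q = [1, 2, 3]
  Insert 2 (step 4): P = [1, 2, 6] / [4];  Q = [1, 2, 3] / [4]
  Insert 3 (step 5): P = [1, 2, 3] / [4, 6];  Q = [1, 2, 3] / [4, 5]
  Insert 7 (step 6): P = [1, 2, 3, 7] / [4, 6];  Q = [1, 2, 3, 6] / [4, 5]
  Insert 5 (step 7): P = [1, 2, 3, 5] / [4, 6, 7];  Q = [1, 2, 3, 6] / [4, 5, 7]
Final shape: (4, 3).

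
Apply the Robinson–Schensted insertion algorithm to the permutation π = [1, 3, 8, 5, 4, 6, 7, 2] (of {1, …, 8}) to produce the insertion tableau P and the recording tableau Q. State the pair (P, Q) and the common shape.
P = [1, 2, 4, 6, 7] / [3] / [5] / [8];  Q = [1, 2, 3, 6, 7] / [4] / [5] / [8];  common shape = (5, 1, 1, 1)

Row-insert the values π_1, π_2, … into P one at a time, bumping the leftmost entry strictly greater than the inserted value down to the next row. The recording tableau Q records, in position (i, j), the step at which that cell was added to P.
  Insert 1 (step 1): P = [1];  Q = [1]
  Insert 3 (step 2): P = [1, 3];  Q = [1, 2]
  Insert 8 (step 3): P = [1, 3, 8];  Q = [1, 2, 3]
  Insert 5 (step 4): P = [1, 3, 5] / [8];  Q = [1, 2, 3] / [4]
  Insert 4 (step 5): P = [1, 3, 4] / [5] / [8];  Q = [1, 2, 3] / [4] / [5]
  Insert 6 (step 6): P = [1, 3, 4, 6] / [5] / [8];  Q = [1, 2, 3, 6] / [4] / [5]
  Insert 7 (step 7): P = [1, 3, 4, 6, 7] / [5] / [8];  Q = [1, 2, 3, 6, 7] / [4] / [5]
  Insert 2 (step 8): P = [1, 2, 4, 6, 7] / [3] / [5] / [8];  Q = [1, 2, 3, 6, 7] / [4] / [5] / [8]
Final shape: (5, 1, 1, 1).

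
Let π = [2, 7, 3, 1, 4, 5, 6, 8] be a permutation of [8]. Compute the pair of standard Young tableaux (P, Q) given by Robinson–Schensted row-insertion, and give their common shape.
P = [1, 3, 4, 5, 6, 8] / [2] / [7];  Q = [1, 2, 5, 6, 7, 8] / [3] / [4];  common shape = (6, 1, 1)

Row-insert the values π_1, π_2, … into P one at a time, bumping the leftmost entry strictly greater than the inserted value down to the next row. The recording tableau Q records, in position (i, j), the step at which that cell was added to P.
  Insert 2 (step 1): P = [2];  Q = [1]
  Insert 7 (step 2): P = [2, 7];  Q = [1, 2]
  Insert 3 (step 3): P = [2, 3] / [7];  Q = [1, 2] / [3]
  Insert 1 (step 4): P = [1, 3] / [2] / [7];  Q = [1, 2] / [3] / [4]
  Insert 4 (step 5): P = [1, 3, 4] / [2] / [7];  Q = [1, 2, 5] / [3] / [4]
  Insert 5 (step 6): P = [1, 3, 4, 5] / [2] / [7];  Q = [1, 2, 5, 6] / [3] / [4]
  Insert 6 (step 7): P = [1, 3, 4, 5, 6] / [2] / [7];  Q = [1, 2, 5, 6, 7] / [3] / [4]
  Insert 8 (step 8): P = [1, 3, 4, 5, 6, 8] / [2] / [7];  Q = [1, 2, 5, 6, 7, 8] / [3] / [4]
Final shape: (6, 1, 1).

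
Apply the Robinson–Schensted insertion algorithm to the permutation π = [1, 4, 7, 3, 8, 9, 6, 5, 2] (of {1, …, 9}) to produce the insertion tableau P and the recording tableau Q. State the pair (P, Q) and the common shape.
P = [1, 2, 5, 8, 9] / [3, 6] / [4] / [7];  Q = [1, 2, 3, 5, 6] / [4, 7] / [8] / [9];  common shape = (5, 2, 1, 1)

Row-insert the values π_1, π_2, … into P one at a time, bumping the leftmost entry strictly greater than the inserted value down to the next row. The recording tableau Q records, in position (i, j), the step at which that cell was added to P.
  Insert 1 (step 1): P = [1];  Q = [1]
  Insert 4 (step 2): P = [1, 4];  Q = [1, 2]
  Insert 7 (step 3): P = [1, 4, 7];  Q = [1, 2, 3]
  Insert 3 (step 4): P = [1, 3, 7] / [4];  Q = [1, 2, 3] / [4]
  Insert 8 (step 5): P = [1, 3, 7, 8] / [4];  Q = [1, 2, 3, 5] / [4]
  Insert 9 (step 6): P = [1, 3, 7, 8, 9] / [4];  Q = [1, 2, 3, 5, 6] / [4]
  Insert 6 (step 7): P = [1, 3, 6, 8, 9] / [4, 7];  Q = [1, 2, 3, 5, 6] / [4, 7]
  Insert 5 (step 8): P = [1, 3, 5, 8, 9] / [4, 6] / [7];  Q = [1, 2, 3, 5, 6] / [4, 7] / [8]
  Insert 2 (step 9): P = [1, 2, 5, 8, 9] / [3, 6] / [4] / [7];  Q = [1, 2, 3, 5, 6] / [4, 7] / [8] / [9]
Final shape: (5, 2, 1, 1).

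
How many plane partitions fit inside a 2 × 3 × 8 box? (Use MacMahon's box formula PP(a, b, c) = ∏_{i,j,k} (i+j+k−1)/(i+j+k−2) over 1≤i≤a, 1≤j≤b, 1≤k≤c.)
PP(2, 3, 8) = 9075

Evaluate the triple product over i = 1..2, j = 1..3, k = 1..8. The factors are (2/1) · (3/2) · (4/3) · (5/4) · (6/5) · (7/6) · (8/7) · (9/8) · … (48 factors total). The numerators and denominators telescope so the product is an integer; carrying out the multiplication exactly gives PP(2, 3, 8) = 9075.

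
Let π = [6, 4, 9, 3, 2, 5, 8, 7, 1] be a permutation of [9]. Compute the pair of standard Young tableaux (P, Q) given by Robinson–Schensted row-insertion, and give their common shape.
P = [1, 5, 7] / [2, 8] / [3, 9] / [4] / [6];  Q = [1, 3, 7] / [2, 6] / [4, 8] / [5] / [9];  common shape = (3, 2, 2, 1, 1)

Row-insert the values π_1, π_2, … into P one at a time, bumping the leftmost entry strictly greater than the inserted value down to the next row. The recording tableau Q records, in position (i, j), the step at which that cell was added to P.
  Insert 6 (step 1): P = [6];  Q = [1]
  Insert 4 (step 2): P = [4] / [6];  Q = [1] / [2]
  Insert 9 (step 3): P = [4, 9] / [6];  Q = [1, 3] / [2]
  Insert 3 (step 4): P = [3, 9] / [4] / [6];  Q = [1, 3] / [2] / [4]
  Insert 2 (step 5): P = [2, 9] / [3] / [4] / [6];  Q = [1, 3] / [2] / [4] / [5]
  Insert 5 (step 6): P = [2, 5] / [3, 9] / [4] / [6];  Q = [1, 3] / [2, 6] / [4] / [5]
  Insert 8 (step 7): P = [2, 5, 8] / [3, 9] / [4] / [6];  Q = [1, 3, 7] / [2, 6] / [4] / [5]
  Insert 7 (step 8): P = [2, 5, 7] / [3, 8] / [4, 9] / [6];  Q = [1, 3, 7] / [2, 6] / [4, 8] / [5]
  Insert 1 (step 9): P = [1, 5, 7] / [2, 8] / [3, 9] / [4] / [6];  Q = [1, 3, 7] / [2, 6] / [4, 8] / [5] / [9]
Final shape: (3, 2, 2, 1, 1).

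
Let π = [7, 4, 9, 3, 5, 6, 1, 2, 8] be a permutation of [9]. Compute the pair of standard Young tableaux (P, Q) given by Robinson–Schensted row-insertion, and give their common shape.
P = [1, 2, 6, 8] / [3, 5] / [4, 9] / [7];  Q = [1, 3, 6, 9] / [2, 5] / [4, 8] / [7];  common shape = (4, 2, 2, 1)

Row-insert the values π_1, π_2, … into P one at a time, bumping the leftmost entry strictly greater than the inserted value down to the next row. The recording tableau Q records, in position (i, j), the step at which that cell was added to P.
  Insert 7 (step 1): P = [7];  Q = [1]
  Insert 4 (step 2): P = [4] / [7];  Q = [1] / [2]
  Insert 9 (step 3): P = [4, 9] / [7];  Q = [1, 3] / [2]
  Insert 3 (step 4): P = [3, 9] / [4] / [7];  Q = [1, 3] / [2] / [4]
  Insert 5 (step 5): P = [3, 5] / [4, 9] / [7];  Q = [1, 3] / [2, 5] / [4]
  Insert 6 (step 6): P = [3, 5, 6] / [4, 9] / [7];  Q = [1, 3, 6] / [2, 5] / [4]
  Insert 1 (step 7): P = [1, 5, 6] / [3, 9] / [4] / [7];  Q = [1, 3, 6] / [2, 5] / [4] / [7]
  Insert 2 (step 8): P = [1, 2, 6] / [3, 5] / [4, 9] / [7];  Q = [1, 3, 6] / [2, 5] / [4, 8] / [7]
  Insert 8 (step 9): P = [1, 2, 6, 8] / [3, 5] / [4, 9] / [7];  Q = [1, 3, 6, 9] / [2, 5] / [4, 8] / [7]
Final shape: (4, 2, 2, 1).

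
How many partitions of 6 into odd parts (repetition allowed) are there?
p_odd(6) = 4

Partitions of 6 using only odd parts 1, 3, 5, …: 5+1, 3+3, 3+1+1+1, 1+1+1+1+1+1. There are 4. (Euler: this equals q(6), the number of distinct-part partitions.)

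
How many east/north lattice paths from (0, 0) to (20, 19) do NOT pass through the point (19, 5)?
Number of paths = 68922626850

Total paths from (0, 0) to (20, 19): C(39, 20) = 68923264410. Paths through (19, 5): (paths (0, 0) → (19, 5)) × (paths (19, 5) → (20, 19)) = C(24, 19) · C(15, 1) = 42504 · 15 = 637560. Avoidance count = 68923264410 − 637560 = 68922626850.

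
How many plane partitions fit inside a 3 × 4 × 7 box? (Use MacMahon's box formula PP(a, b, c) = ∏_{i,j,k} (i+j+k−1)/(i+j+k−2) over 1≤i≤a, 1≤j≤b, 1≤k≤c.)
PP(3, 4, 7) = 1557270

Evaluate the triple product over i = 1..3, j = 1..4, k = 1..7. The factors are (2/1) · (3/2) · (4/3) · (5/4) · (6/5) · (7/6) · (8/7) · (3/2) · … (84 factors total). The numerators and denominators telescope so the product is an integer; carrying out the multiplication exactly gives PP(3, 4, 7) = 1557270.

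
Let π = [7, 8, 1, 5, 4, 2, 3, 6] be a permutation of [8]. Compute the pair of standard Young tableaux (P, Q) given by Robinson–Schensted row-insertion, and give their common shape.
P = [1, 2, 3, 6] / [4, 8] / [5] / [7];  Q = [1, 2, 7, 8] / [3, 4] / [5] / [6];  common shape = (4, 2, 1, 1)

Row-insert the values π_1, π_2, … into P one at a time, bumping the leftmost entry strictly greater than the inserted value down to the next row. The recording tableau Q records, in position (i, j), the step at which that cell was added to P.
  Insert 7 (step 1): P = [7];  Q = [1]
  Insert 8 (step 2): P = [7, 8];  Q = [1, 2]
  Insert 1 (step 3): P = [1, 8] / [7];  Q = [1, 2] / [3]
  Insert 5 (step 4): P = [1, 5] / [7, 8];  Q = [1, 2] / [3, 4]
  Insert 4 (step 5): P = [1, 4] / [5, 8] / [7];  Q = [1, 2] / [3, 4] / [5]
  Insert 2 (step 6): P = [1, 2] / [4, 8] / [5] / [7];  Q = [1, 2] / [3, 4] / [5] / [6]
  Insert 3 (step 7): P = [1, 2, 3] / [4, 8] / [5] / [7];  Q = [1, 2, 7] / [3, 4] / [5] / [6]
  Insert 6 (step 8): P = [1, 2, 3, 6] / [4, 8] / [5] / [7];  Q = [1, 2, 7, 8] / [3, 4] / [5] / [6]
Final shape: (4, 2, 1, 1).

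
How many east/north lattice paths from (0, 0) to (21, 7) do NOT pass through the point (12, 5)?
Number of paths = 843700

Total paths from (0, 0) to (21, 7): C(28, 21) = 1184040. Paths through (12, 5): (paths (0, 0) → (12, 5)) × (paths (12, 5) → (21, 7)) = C(17, 12) · C(11, 9) = 6188 · 55 = 340340. Avoidance count = 1184040 − 340340 = 843700.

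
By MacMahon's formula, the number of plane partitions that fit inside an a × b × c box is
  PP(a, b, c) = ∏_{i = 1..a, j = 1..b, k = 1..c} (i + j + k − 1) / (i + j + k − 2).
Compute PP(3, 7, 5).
PP(3, 7, 5) = 16195608

Evaluate the triple product over i = 1..3, j = 1..7, k = 1..5. The factors are (2/1) · (3/2) · (4/3) · (5/4) · (6/5) · (3/2) · (4/3) · (5/4) · … (105 factors total). The numerators and denominators telescope so the product is an integer; carrying out the multiplication exactly gives PP(3, 7, 5) = 16195608.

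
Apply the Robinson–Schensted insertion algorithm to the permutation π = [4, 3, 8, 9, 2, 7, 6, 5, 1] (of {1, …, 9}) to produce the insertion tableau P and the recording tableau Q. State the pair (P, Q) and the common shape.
P = [1, 5, 9] / [2, 6] / [3, 7] / [4] / [8];  Q = [1, 3, 4] / [2, 6] / [5, 7] / [8] / [9];  common shape = (3, 2, 2, 1, 1)

Row-insert the values π_1, π_2, … into P one at a time, bumping the leftmost entry strictly greater than the inserted value down to the next row. The recording tableau Q records, in position (i, j), the step at which that cell was added to P.
  Insert 4 (step 1): P = [4];  Q = [1]
  Insert 3 (step 2): P = [3] / [4];  Q = [1] / [2]
  Insert 8 (step 3): P = [3, 8] / [4];  Q = [1, 3] / [2]
  Insert 9 (step 4): P = [3, 8, 9] / [4];  Q = [1, 3, 4] / [2]
  Insert 2 (step 5): P = [2, 8, 9] / [3] / [4];  Q = [1, 3, 4] / [2] / [5]
  Insert 7 (step 6): P = [2, 7, 9] / [3, 8] / [4];  Q = [1, 3, 4] / [2, 6] / [5]
  Insert 6 (step 7): P = [2, 6, 9] / [3, 7] / [4, 8];  Q = [1, 3, 4] / [2, 6] / [5, 7]
  Insert 5 (step 8): P = [2, 5, 9] / [3, 6] / [4, 7] / [8];  Q = [1, 3, 4] / [2, 6] / [5, 7] / [8]
  Insert 1 (step 9): P = [1, 5, 9] / [2, 6] / [3, 7] / [4] / [8];  Q = [1, 3, 4] / [2, 6] / [5, 7] / [8] / [9]
Final shape: (3, 2, 2, 1, 1).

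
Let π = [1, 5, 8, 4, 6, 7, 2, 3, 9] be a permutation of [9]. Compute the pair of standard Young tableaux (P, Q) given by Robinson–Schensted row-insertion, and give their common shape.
P = [1, 2, 3, 7, 9] / [4, 6] / [5, 8];  Q = [1, 2, 3, 6, 9] / [4, 5] / [7, 8];  common shape = (5, 2, 2)

Row-insert the values π_1, π_2, … into P one at a time, bumping the leftmost entry strictly greater than the inserted value down to the next row. The recording tableau Q records, in position (i, j), the step at which that cell was added to P.
  Insert 1 (step 1): P = [1];  Q = [1]
  Insert 5 (step 2): P = [1, 5];  Q = [1, 2]
  Insert 8 (step 3): P = [1, 5, 8];  Q = [1, 2, 3]
  Insert 4 (step 4): P = [1, 4, 8] / [5];  Q = [1, 2, 3] / [4]
  Insert 6 (step 5): P = [1, 4, 6] / [5, 8];  Q = [1, 2, 3] / [4, 5]
  Insert 7 (step 6): P = [1, 4, 6, 7] / [5, 8];  Q = [1, 2, 3, 6] / [4, 5]
  Insert 2 (step 7): P = [1, 2, 6, 7] / [4, 8] / [5];  Q = [1, 2, 3, 6] / [4, 5] / [7]
  Insert 3 (step 8): P = [1, 2, 3, 7] / [4, 6] / [5, 8];  Q = [1, 2, 3, 6] / [4, 5] / [7, 8]
  Insert 9 (step 9): P = [1, 2, 3, 7, 9] / [4, 6] / [5, 8];  Q = [1, 2, 3, 6, 9] / [4, 5] / [7, 8]
Final shape: (5, 2, 2).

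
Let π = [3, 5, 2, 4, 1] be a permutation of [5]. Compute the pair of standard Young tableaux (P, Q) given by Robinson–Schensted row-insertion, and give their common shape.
P = [1, 4] / [2, 5] / [3];  Q = [1, 2] / [3, 4] / [5];  common shape = (2, 2, 1)

Row-insert the values π_1, π_2, … into P one at a time, bumping the leftmost entry strictly greater than the inserted value down to the next row. The recording tableau Q records, in position (i, j), the step at which that cell was added to P.
  Insert 3 (step 1): P = [3];  Q = [1]
  Insert 5 (step 2): P = [3, 5];  Q = [1, 2]
  Insert 2 (step 3): P = [2, 5] / [3];  Q = [1, 2] / [3]
  Insert 4 (step 4): P = [2, 4] / [3, 5];  Q = [1, 2] / [3, 4]
  Insert 1 (step 5): P = [1, 4] / [2, 5] / [3];  Q = [1, 2] / [3, 4] / [5]
Final shape: (2, 2, 1).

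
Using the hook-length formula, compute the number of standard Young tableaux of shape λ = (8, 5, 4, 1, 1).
# SYT of shape (8, 5, 4, 1, 1) = 19399380

Hook-length formula: f^λ = n! / Π hook(c), product over all cells c of the Young diagram. For λ = (8, 5, 4, 1, 1), n = 19 boxes. Hook lengths by row (left-to-right, top-to-bottom): [12, 9, 8, 7, 5, 3, 2, 1]; [8, 5, 4, 3, 1]; [6, 3, 2, 1]; [2]; [1]. Product of hooks = 6270566400. So f^λ = 19! / 6270566400 = 121645100408832000 / 6270566400 = 19399380.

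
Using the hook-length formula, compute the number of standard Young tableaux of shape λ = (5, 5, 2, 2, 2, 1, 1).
# SYT of shape (5, 5, 2, 2, 2, 1, 1) = 5012280

Hook-length formula: f^λ = n! / Π hook(c), product over all cells c of the Young diagram. For λ = (5, 5, 2, 2, 2, 1, 1), n = 18 boxes. Hook lengths by row (left-to-right, top-to-bottom): [11, 8, 4, 3, 2]; [10, 7, 3, 2, 1]; [6, 3]; [5, 2]; [4, 1]; [2]; [1]. Product of hooks = 1277337600. So f^λ = 18! / 1277337600 = 6402373705728000 / 1277337600 = 5012280.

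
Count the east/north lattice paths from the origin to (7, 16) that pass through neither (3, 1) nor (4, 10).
Number of paths = 148929

Inclusion–exclusion. Total paths: C(23, 7) = 245157. Through P₁: C(4, 3)·C(19, 4) = 15504. Through P₂: C(14, 4)·C(9, 3) = 84084. Since P₁ is strictly southwest of P₂, a monotone path through both must visit P₁ then P₂; paths through both = C(4, 3)·C(10, 1)·C(9, 3) = 3360. Avoid both = 245157 − 15504 − 84084 + 3360 = 148929.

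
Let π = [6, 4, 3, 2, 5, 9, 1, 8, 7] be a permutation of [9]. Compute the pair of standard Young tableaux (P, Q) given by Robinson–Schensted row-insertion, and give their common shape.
P = [1, 5, 7] / [2, 8] / [3, 9] / [4] / [6];  Q = [1, 5, 6] / [2, 8] / [3, 9] / [4] / [7];  common shape = (3, 2, 2, 1, 1)

Row-insert the values π_1, π_2, … into P one at a time, bumping the leftmost entry strictly greater than the inserted value down to the next row. The recording tableau Q records, in position (i, j), the step at which that cell was added to P.
  Insert 6 (step 1): P = [6];  Q = [1]
  Insert 4 (step 2): P = [4] / [6];  Q = [1] / [2]
  Insert 3 (step 3): P = [3] / [4] / [6];  Q = [1] / [2] / [3]
  Insert 2 (step 4): P = [2] / [3] / [4] / [6];  Q = [1] / [2] / [3] / [4]
  Insert 5 (step 5): P = [2, 5] / [3] / [4] / [6];  Q = [1, 5] / [2] / [3] / [4]
  Insert 9 (step 6): P = [2, 5, 9] / [3] / [4] / [6];  Q = [1, 5, 6] / [2] / [3] / [4]
  Insert 1 (step 7): P = [1, 5, 9] / [2] / [3] / [4] / [6];  Q = [1, 5, 6] / [2] / [3] / [4] / [7]
  Insert 8 (step 8): P = [1, 5, 8] / [2, 9] / [3] / [4] / [6];  Q = [1, 5, 6] / [2, 8] / [3] / [4] / [7]
  Insert 7 (step 9): P = [1, 5, 7] / [2, 8] / [3, 9] / [4] / [6];  Q = [1, 5, 6] / [2, 8] / [3, 9] / [4] / [7]
Final shape: (3, 2, 2, 1, 1).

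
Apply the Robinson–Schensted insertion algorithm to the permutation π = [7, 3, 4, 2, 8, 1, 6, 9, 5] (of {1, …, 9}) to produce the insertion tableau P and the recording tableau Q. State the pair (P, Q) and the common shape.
P = [1, 4, 5, 9] / [2, 6] / [3, 8] / [7];  Q = [1, 3, 5, 8] / [2, 7] / [4, 9] / [6];  common shape = (4, 2, 2, 1)

Row-insert the values π_1, π_2, … into P one at a time, bumping the leftmost entry strictly greater than the inserted value down to the next row. The recording tableau Q records, in position (i, j), the step at which that cell was added to P.
  Insert 7 (step 1): P = [7];  Q = [1]
  Insert 3 (step 2): P = [3] / [7];  Q = [1] / [2]
  Insert 4 (step 3): P = [3, 4] / [7];  Q = [1, 3] / [2]
  Insert 2 (step 4): P = [2, 4] / [3] / [7];  Q = [1, 3] / [2] / [4]
  Insert 8 (step 5): P = [2, 4, 8] / [3] / [7];  Q = [1, 3, 5] / [2] / [4]
  Insert 1 (step 6): P = [1, 4, 8] / [2] / [3] / [7];  Q = [1, 3, 5] / [2] / [4] / [6]
  Insert 6 (step 7): P = [1, 4, 6] / [2, 8] / [3] / [7];  Q = [1, 3, 5] / [2, 7] / [4] / [6]
  Insert 9 (step 8): P = [1, 4, 6, 9] / [2, 8] / [3] / [7];  Q = [1, 3, 5, 8] / [2, 7] / [4] / [6]
  Insert 5 (step 9): P = [1, 4, 5, 9] / [2, 6] / [3, 8] / [7];  Q = [1, 3, 5, 8] / [2, 7] / [4, 9] / [6]
Final shape: (4, 2, 2, 1).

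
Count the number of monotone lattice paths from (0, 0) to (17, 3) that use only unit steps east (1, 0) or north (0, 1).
Number of paths = 1140

A monotone lattice path from (0, 0) to (17, 3) consists of 17 east steps and 3 north steps in some order, so it is determined by which 17 of the 20 steps are east. The count is C(20, 17) = 1140.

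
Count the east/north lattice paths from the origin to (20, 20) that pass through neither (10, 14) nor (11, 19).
Number of paths = 121712193132

Inclusion–exclusion. Total paths: C(40, 20) = 137846528820. Through P₁: C(24, 10)·C(16, 10) = 15705738048. Through P₂: C(30, 11)·C(10, 9) = 546273000. Since P₁ is strictly southwest of P₂, a monotone path through both must visit P₁ then P₂; paths through both = C(24, 10)·C(6, 1)·C(10, 9) = 117675360. Avoid both = 137846528820 − 15705738048 − 546273000 + 117675360 = 121712193132.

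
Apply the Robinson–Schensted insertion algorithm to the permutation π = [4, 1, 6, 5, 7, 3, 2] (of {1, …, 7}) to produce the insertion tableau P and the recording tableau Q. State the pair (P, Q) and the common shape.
P = [1, 2, 7] / [3, 5] / [4] / [6];  Q = [1, 3, 5] / [2, 4] / [6] / [7];  common shape = (3, 2, 1, 1)

Row-insert the values π_1, π_2, … into P one at a time, bumping the leftmost entry strictly greater than the inserted value down to the next row. The recording tableau Q records, in position (i, j), the step at which that cell was added to P.
  Insert 4 (step 1): P = [4];  Q = [1]
  Insert 1 (step 2): P = [1] / [4];  Q = [1] / [2]
  Insert 6 (step 3): P = [1, 6] / [4];  Q = [1, 3] / [2]
  Insert 5 (step 4): P = [1, 5] / [4, 6];  Q = [1, 3] / [2, 4]
  Insert 7 (step 5): P = [1, 5, 7] / [4, 6];  Q = [1, 3, 5] / [2, 4]
  Insert 3 (step 6): P = [1, 3, 7] / [4, 5] / [6];  Q = [1, 3, 5] / [2, 4] / [6]
  Insert 2 (step 7): P = [1, 2, 7] / [3, 5] / [4] / [6];  Q = [1, 3, 5] / [2, 4] / [6] / [7]
Final shape: (3, 2, 1, 1).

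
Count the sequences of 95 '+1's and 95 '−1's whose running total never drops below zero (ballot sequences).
C_95 = 944973797977428207852605870454939596837230758234904050

These ballot sequences are counted by the Catalan number C_n = (1/(n + 1)) · C(2n, n). For n = 95: C_95 = (1/96) · C(190, 95) = 90717484605833107953850163563674201296374152790550788800/96 = 944973797977428207852605870454939596837230758234904050.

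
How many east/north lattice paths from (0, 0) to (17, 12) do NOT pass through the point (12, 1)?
Number of paths = 51839151

Total paths from (0, 0) to (17, 12): C(29, 17) = 51895935. Paths through (12, 1): (paths (0, 0) → (12, 1)) × (paths (12, 1) → (17, 12)) = C(13, 12) · C(16, 5) = 13 · 4368 = 56784. Avoidance count = 51895935 − 56784 = 51839151.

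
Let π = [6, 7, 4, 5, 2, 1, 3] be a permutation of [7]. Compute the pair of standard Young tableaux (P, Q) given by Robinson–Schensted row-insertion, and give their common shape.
P = [1, 3] / [2, 5] / [4, 7] / [6];  Q = [1, 2] / [3, 4] / [5, 7] / [6];  common shape = (2, 2, 2, 1)

Row-insert the values π_1, π_2, … into P one at a time, bumping the leftmost entry strictly greater than the inserted value down to the next row. The recording tableau Q records, in position (i, j), the step at which that cell was added to P.
  Insert 6 (step 1): P = [6];  Q = [1]
  Insert 7 (step 2): P = [6, 7];  Q = [1, 2]
  Insert 4 (step 3): P = [4, 7] / [6];  Q = [1, 2] / [3]
  Insert 5 (step 4): P = [4, 5] / [6, 7];  Q = [1, 2] / [3, 4]
  Insert 2 (step 5): P = [2, 5] / [4, 7] / [6];  Q = [1, 2] / [3, 4] / [5]
  Insert 1 (step 6): P = [1, 5] / [2, 7] / [4] / [6];  Q = [1, 2] / [3, 4] / [5] / [6]
  Insert 3 (step 7): P = [1, 3] / [2, 5] / [4, 7] / [6];  Q = [1, 2] / [3, 4] / [5, 7] / [6]
Final shape: (2, 2, 2, 1).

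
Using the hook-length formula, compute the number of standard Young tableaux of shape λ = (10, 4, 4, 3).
# SYT of shape (10, 4, 4, 3) = 53178720

Hook-length formula: f^λ = n! / Π hook(c), product over all cells c of the Young diagram. For λ = (10, 4, 4, 3), n = 21 boxes. Hook lengths by row (left-to-right, top-to-bottom): [13, 12, 11, 9, 6, 5, 4, 3, 2, 1]; [6, 5, 4, 2]; [5, 4, 3, 1]; [3, 2, 1]. Product of hooks = 960740352000. So f^λ = 21! / 960740352000 = 51090942171709440000 / 960740352000 = 53178720.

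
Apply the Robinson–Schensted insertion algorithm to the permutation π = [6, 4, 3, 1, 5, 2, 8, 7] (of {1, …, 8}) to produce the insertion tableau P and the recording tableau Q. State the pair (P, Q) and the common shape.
P = [1, 2, 7] / [3, 5, 8] / [4] / [6];  Q = [1, 5, 7] / [2, 6, 8] / [3] / [4];  common shape = (3, 3, 1, 1)

Row-insert the values π_1, π_2, … into P one at a time, bumping the leftmost entry strictly greater than the inserted value down to the next row. The recording tableau Q records, in position (i, j), the step at which that cell was added to P.
  Insert 6 (step 1): P = [6];  Q = [1]
  Insert 4 (step 2): P = [4] / [6];  Q = [1] / [2]
  Insert 3 (step 3): P = [3] / [4] / [6];  Q = [1] / [2] / [3]
  Insert 1 (step 4): P = [1] / [3] / [4] / [6];  Q = [1] / [2] / [3] / [4]
  Insert 5 (step 5): P = [1, 5] / [3] / [4] / [6];  Q = [1, 5] / [2] / [3] / [4]
  Insert 2 (step 6): P = [1, 2] / [3, 5] / [4] / [6];  Q = [1, 5] / [2, 6] / [3] / [4]
  Insert 8 (step 7): P = [1, 2, 8] / [3, 5] / [4] / [6];  Q = [1, 5, 7] / [2, 6] / [3] / [4]
  Insert 7 (step 8): P = [1, 2, 7] / [3, 5, 8] / [4] / [6];  Q = [1, 5, 7] / [2, 6, 8] / [3] / [4]
Final shape: (3, 3, 1, 1).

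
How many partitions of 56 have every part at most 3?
p(56, parts ≤ 3) = 290

Use the recurrence p(n, m) = p(n, m−1) + p(n−m, m): either the largest part is < m (count p(n, m−1)) or the largest part is exactly m (remove one copy of m, count p(n−m, m)). With p(0, ·) = 1 this gives p(56, parts ≤ 3) = 290. (By conjugating Young diagrams, this also counts partitions of 56 into at most 3 parts.)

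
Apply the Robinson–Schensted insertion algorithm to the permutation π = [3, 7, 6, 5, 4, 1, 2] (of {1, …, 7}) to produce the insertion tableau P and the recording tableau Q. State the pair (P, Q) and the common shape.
P = [1, 2] / [3, 4] / [5] / [6] / [7];  Q = [1, 2] / [3, 7] / [4] / [5] / [6];  common shape = (2, 2, 1, 1, 1)

Row-insert the values π_1, π_2, … into P one at a time, bumping the leftmost entry strictly greater than the inserted value down to the next row. The recording tableau Q records, in position (i, j), the step at which that cell was added to P.
  Insert 3 (step 1): P = [3];  Q = [1]
  Insert 7 (step 2): P = [3, 7];  Q = [1, 2]
  Insert 6 (step 3): P = [3, 6] / [7];  Q = [1, 2] / [3]
  Insert 5 (step 4): P = [3, 5] / [6] / [7];  Q = [1, 2] / [3] / [4]
  Insert 4 (step 5): P = [3, 4] / [5] / [6] / [7];  Q = [1, 2] / [3] / [4] / [5]
  Insert 1 (step 6): P = [1, 4] / [3] / [5] / [6] / [7];  Q = [1, 2] / [3] / [4] / [5] / [6]
  Insert 2 (step 7): P = [1, 2] / [3, 4] / [5] / [6] / [7];  Q = [1, 2] / [3, 7] / [4] / [5] / [6]
Final shape: (2, 2, 1, 1, 1).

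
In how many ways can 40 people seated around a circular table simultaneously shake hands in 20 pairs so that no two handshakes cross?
C_20 = 6564120420

These noncrossing handshakes are counted by the Catalan number C_n = (1/(n + 1)) · C(2n, n). For n = 20: C_20 = (1/21) · C(40, 20) = 137846528820/21 = 6564120420.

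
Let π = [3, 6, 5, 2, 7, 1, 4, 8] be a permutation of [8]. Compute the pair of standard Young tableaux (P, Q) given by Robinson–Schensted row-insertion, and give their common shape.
P = [1, 4, 7, 8] / [2, 5] / [3] / [6];  Q = [1, 2, 5, 8] / [3, 7] / [4] / [6];  common shape = (4, 2, 1, 1)

Row-insert the values π_1, π_2, … into P one at a time, bumping the leftmost entry strictly greater than the inserted value down to the next row. The recording tableau Q records, in position (i, j), the step at which that cell was added to P.
  Insert 3 (step 1): P = [3];  Q = [1]
  Insert 6 (step 2): P = [3, 6];  Q = [1, 2]
  Insert 5 (step 3): P = [3, 5] / [6];  Q = [1, 2] / [3]
  Insert 2 (step 4): P = [2, 5] / [3] / [6];  Q = [1, 2] / [3] / [4]
  Insert 7 (step 5): P = [2, 5, 7] / [3] / [6];  Q = [1, 2, 5] / [3] / [4]
  Insert 1 (step 6): P = [1, 5, 7] / [2] / [3] / [6];  Q = [1, 2, 5] / [3] / [4] / [6]
  Insert 4 (step 7): P = [1, 4, 7] / [2, 5] / [3] / [6];  Q = [1, 2, 5] / [3, 7] / [4] / [6]
  Insert 8 (step 8): P = [1, 4, 7, 8] / [2, 5] / [3] / [6];  Q = [1, 2, 5, 8] / [3, 7] / [4] / [6]
Final shape: (4, 2, 1, 1).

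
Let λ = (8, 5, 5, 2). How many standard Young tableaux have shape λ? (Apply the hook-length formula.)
# SYT of shape (8, 5, 5, 2) = 30232800

Hook-length formula: f^λ = n! / Π hook(c), product over all cells c of the Young diagram. For λ = (8, 5, 5, 2), n = 20 boxes. Hook lengths by row (left-to-right, top-to-bottom): [11, 10, 8, 7, 6, 3, 2, 1]; [7, 6, 4, 3, 2]; [6, 5, 3, 2, 1]; [2, 1]. Product of hooks = 80472268800. So f^λ = 20! / 80472268800 = 2432902008176640000 / 80472268800 = 30232800.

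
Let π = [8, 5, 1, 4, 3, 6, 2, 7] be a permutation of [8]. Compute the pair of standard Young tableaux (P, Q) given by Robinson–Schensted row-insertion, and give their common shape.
P = [1, 2, 6, 7] / [3] / [4] / [5] / [8];  Q = [1, 4, 6, 8] / [2] / [3] / [5] / [7];  common shape = (4, 1, 1, 1, 1)

Row-insert the values π_1, π_2, … into P one at a time, bumping the leftmost entry strictly greater than the inserted value down to the next row. The recording tableau Q records, in position (i, j), the step at which that cell was added to P.
  Insert 8 (step 1): P = [8];  Q = [1]
  Insert 5 (step 2): P = [5] / [8];  Q = [1] / [2]
  Insert 1 (step 3): P = [1] / [5] / [8];  Q = [1] / [2] / [3]
  Insert 4 (step 4): P = [1, 4] / [5] / [8];  Q = [1, 4] / [2] / [3]
  Insert 3 (step 5): P = [1, 3] / [4] / [5] / [8];  Q = [1, 4] / [2] / [3] / [5]
  Insert 6 (step 6): P = [1, 3, 6] / [4] / [5] / [8];  Q = [1, 4, 6] / [2] / [3] / [5]
  Insert 2 (step 7): P = [1, 2, 6] / [3] / [4] / [5] / [8];  Q = [1, 4, 6] / [2] / [3] / [5] / [7]
  Insert 7 (step 8): P = [1, 2, 6, 7] / [3] / [4] / [5] / [8];  Q = [1, 4, 6, 8] / [2] / [3] / [5] / [7]
Final shape: (4, 1, 1, 1, 1).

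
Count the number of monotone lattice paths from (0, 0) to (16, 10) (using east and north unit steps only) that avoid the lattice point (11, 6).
Number of paths = 3752359

Total paths from (0, 0) to (16, 10): C(26, 16) = 5311735. Paths through (11, 6): (paths (0, 0) → (11, 6)) × (paths (11, 6) → (16, 10)) = C(17, 11) · C(9, 5) = 12376 · 126 = 1559376. Avoidance count = 5311735 − 1559376 = 3752359.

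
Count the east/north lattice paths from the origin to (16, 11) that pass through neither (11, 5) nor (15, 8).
Number of paths = 9670143

Inclusion–exclusion. Total paths: C(27, 16) = 13037895. Through P₁: C(16, 11)·C(11, 5) = 2018016. Through P₂: C(23, 15)·C(4, 1) = 1961256. Since P₁ is strictly southwest of P₂, a monotone path through both must visit P₁ then P₂; paths through both = C(16, 11)·C(7, 4)·C(4, 1) = 611520. Avoid both = 13037895 − 2018016 − 1961256 + 611520 = 9670143.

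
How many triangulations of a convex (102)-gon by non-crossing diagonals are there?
C_100 = 896519947090131496687170070074100632420837521538745909320

These polygon triangulations are counted by the Catalan number C_n = (1/(n + 1)) · C(2n, n). For n = 100: C_100 = (1/101) · C(200, 100) = 90548514656103281165404177077484163874504589675413336841320/101 = 896519947090131496687170070074100632420837521538745909320.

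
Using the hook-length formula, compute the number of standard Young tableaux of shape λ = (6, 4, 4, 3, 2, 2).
# SYT of shape (6, 4, 4, 3, 2, 2) = 489771360

Hook-length formula: f^λ = n! / Π hook(c), product over all cells c of the Young diagram. For λ = (6, 4, 4, 3, 2, 2), n = 21 boxes. Hook lengths by row (left-to-right, top-to-bottom): [11, 10, 7, 5, 2, 1]; [8, 7, 4, 2]; [7, 6, 3, 1]; [5, 4, 1]; [3, 2]; [2, 1]. Product of hooks = 104315904000. So f^λ = 21! / 104315904000 = 51090942171709440000 / 104315904000 = 489771360.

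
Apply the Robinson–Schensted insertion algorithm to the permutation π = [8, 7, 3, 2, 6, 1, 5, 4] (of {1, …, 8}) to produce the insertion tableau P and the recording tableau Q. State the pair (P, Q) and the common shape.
P = [1, 4] / [2, 5] / [3, 6] / [7] / [8];  Q = [1, 5] / [2, 7] / [3, 8] / [4] / [6];  common shape = (2, 2, 2, 1, 1)

Row-insert the values π_1, π_2, … into P one at a time, bumping the leftmost entry strictly greater than the inserted value down to the next row. The recording tableau Q records, in position (i, j), the step at which that cell was added to P.
  Insert 8 (step 1): P = [8];  Q = [1]
  Insert 7 (step 2): P = [7] / [8];  Q = [1] / [2]
  Insert 3 (step 3): P = [3] / [7] / [8];  Q = [1] / [2] / [3]
  Insert 2 (step 4): P = [2] / [3] / [7] / [8];  Q = [1] / [2] / [3] / [4]
  Insert 6 (step 5): P = [2, 6] / [3] / [7] / [8];  Q = [1, 5] / [2] / [3] / [4]
  Insert 1 (step 6): P = [1, 6] / [2] / [3] / [7] / [8];  Q = [1, 5] / [2] / [3] / [4] / [6]
  Insert 5 (step 7): P = [1, 5] / [2, 6] / [3] / [7] / [8];  Q = [1, 5] / [2, 7] / [3] / [4] / [6]
  Insert 4 (step 8): P = [1, 4] / [2, 5] / [3, 6] / [7] / [8];  Q = [1, 5] / [2, 7] / [3, 8] / [4] / [6]
Final shape: (2, 2, 2, 1, 1).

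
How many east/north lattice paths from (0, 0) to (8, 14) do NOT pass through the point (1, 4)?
Number of paths = 222530

Total paths from (0, 0) to (8, 14): C(22, 8) = 319770. Paths through (1, 4): (paths (0, 0) → (1, 4)) × (paths (1, 4) → (8, 14)) = C(5, 1) · C(17, 7) = 5 · 19448 = 97240. Avoidance count = 319770 − 97240 = 222530.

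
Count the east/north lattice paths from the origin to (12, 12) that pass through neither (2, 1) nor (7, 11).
Number of paths = 1509118

Inclusion–exclusion. Total paths: C(24, 12) = 2704156. Through P₁: C(3, 2)·C(21, 10) = 1058148. Through P₂: C(18, 7)·C(6, 5) = 190944. Since P₁ is strictly southwest of P₂, a monotone path through both must visit P₁ then P₂; paths through both = C(3, 2)·C(15, 5)·C(6, 5) = 54054. Avoid both = 2704156 − 1058148 − 190944 + 54054 = 1509118.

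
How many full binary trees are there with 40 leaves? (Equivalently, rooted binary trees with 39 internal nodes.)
C_39 = 680425371729975800390

These full binary trees are counted by the Catalan number C_n = (1/(n + 1)) · C(2n, n). For n = 39: C_39 = (1/40) · C(78, 39) = 27217014869199032015600/40 = 680425371729975800390.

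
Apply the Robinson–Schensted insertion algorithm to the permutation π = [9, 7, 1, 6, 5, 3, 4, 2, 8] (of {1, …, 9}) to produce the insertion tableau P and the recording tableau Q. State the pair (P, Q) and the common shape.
P = [1, 2, 4, 8] / [3] / [5] / [6] / [7] / [9];  Q = [1, 4, 7, 9] / [2] / [3] / [5] / [6] / [8];  common shape = (4, 1, 1, 1, 1, 1)

Row-insert the values π_1, π_2, … into P one at a time, bumping the leftmost entry strictly greater than the inserted value down to the next row. The recording tableau Q records, in position (i, j), the step at which that cell was added to P.
  Insert 9 (step 1): P = [9];  Q = [1]
  Insert 7 (step 2): P = [7] / [9];  Q = [1] / [2]
  Insert 1 (step 3): P = [1] / [7] / [9];  Q = [1] / [2] / [3]
  Insert 6 (step 4): P = [1, 6] / [7] / [9];  Q = [1, 4] / [2] / [3]
  Insert 5 (step 5): P = [1, 5] / [6] / [7] / [9];  Q = [1, 4] / [2] / [3] / [5]
  Insert 3 (step 6): P = [1, 3] / [5] / [6] / [7] / [9];  Q = [1, 4] / [2] / [3] / [5] / [6]
  Insert 4 (step 7): P = [1, 3, 4] / [5] / [6] / [7] / [9];  Q = [1, 4, 7] / [2] / [3] / [5] / [6]
  Insert 2 (step 8): P = [1, 2, 4] / [3] / [5] / [6] / [7] / [9];  Q = [1, 4, 7] / [2] / [3] / [5] / [6] / [8]
  Insert 8 (step 9): P = [1, 2, 4, 8] / [3] / [5] / [6] / [7] / [9];  Q = [1, 4, 7, 9] / [2] / [3] / [5] / [6] / [8]
Final shape: (4, 1, 1, 1, 1, 1).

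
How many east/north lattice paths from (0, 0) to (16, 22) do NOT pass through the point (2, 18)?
Number of paths = 22239393030

Total paths from (0, 0) to (16, 22): C(38, 16) = 22239974430. Paths through (2, 18): (paths (0, 0) → (2, 18)) × (paths (2, 18) → (16, 22)) = C(20, 2) · C(18, 14) = 190 · 3060 = 581400. Avoidance count = 22239974430 − 581400 = 22239393030.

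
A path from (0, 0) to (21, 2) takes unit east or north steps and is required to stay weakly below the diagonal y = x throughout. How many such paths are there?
Number of paths = 230

By the reflection principle (André's argument), the number of monotone paths to (21, 2) with n ≤ m that never go above y = x is C(23, 21) − C(23, 22) = 253 − 23 = 230.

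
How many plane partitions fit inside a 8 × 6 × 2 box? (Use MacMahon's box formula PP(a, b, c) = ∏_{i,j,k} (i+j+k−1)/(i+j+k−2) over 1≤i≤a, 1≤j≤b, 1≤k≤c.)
PP(8, 6, 2) = 2147145

Evaluate the triple product over i = 1..8, j = 1..6, k = 1..2. The factors are (2/1) · (3/2) · (3/2) · (4/3) · (4/3) · (5/4) · (5/4) · (6/5) · … (96 factors total). The numerators and denominators telescope so the product is an integer; carrying out the multiplication exactly gives PP(8, 6, 2) = 2147145.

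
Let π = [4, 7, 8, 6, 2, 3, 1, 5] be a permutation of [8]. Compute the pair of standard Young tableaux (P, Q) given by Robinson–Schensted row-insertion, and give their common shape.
P = [1, 3, 5] / [2, 6, 8] / [4] / [7];  Q = [1, 2, 3] / [4, 6, 8] / [5] / [7];  common shape = (3, 3, 1, 1)

Row-insert the values π_1, π_2, … into P one at a time, bumping the leftmost entry strictly greater than the inserted value down to the next row. The recording tableau Q records, in position (i, j), the step at which that cell was added to P.
  Insert 4 (step 1): P = [4];  Q = [1]
  Insert 7 (step 2): P = [4, 7];  Q = [1, 2]
  Insert 8 (step 3): P = [4, 7, 8];  Q = [1, 2, 3]
  Insert 6 (step 4): P = [4, 6, 8] / [7];  Q = [1, 2, 3] / [4]
  Insert 2 (step 5): P = [2, 6, 8] / [4] / [7];  Q = [1, 2, 3] / [4] / [5]
  Insert 3 (step 6): P = [2, 3, 8] / [4, 6] / [7];  Q = [1, 2, 3] / [4, 6] / [5]
  Insert 1 (step 7): P = [1, 3, 8] / [2, 6] / [4] / [7];  Q = [1, 2, 3] / [4, 6] / [5] / [7]
  Insert 5 (step 8): P = [1, 3, 5] / [2, 6, 8] / [4] / [7];  Q = [1, 2, 3] / [4, 6, 8] / [5] / [7]
Final shape: (3, 3, 1, 1).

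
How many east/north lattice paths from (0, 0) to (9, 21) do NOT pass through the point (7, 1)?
Number of paths = 14305302

Total paths from (0, 0) to (9, 21): C(30, 9) = 14307150. Paths through (7, 1): (paths (0, 0) → (7, 1)) × (paths (7, 1) → (9, 21)) = C(8, 7) · C(22, 2) = 8 · 231 = 1848. Avoidance count = 14307150 − 1848 = 14305302.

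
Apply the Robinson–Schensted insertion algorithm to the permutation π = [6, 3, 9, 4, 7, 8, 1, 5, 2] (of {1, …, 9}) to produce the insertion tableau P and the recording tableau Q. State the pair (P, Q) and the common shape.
P = [1, 2, 5, 8] / [3, 4] / [6, 7] / [9];  Q = [1, 3, 5, 6] / [2, 4] / [7, 8] / [9];  common shape = (4, 2, 2, 1)

Row-insert the values π_1, π_2, … into P one at a time, bumping the leftmost entry strictly greater than the inserted value down to the next row. The recording tableau Q records, in position (i, j), the step at which that cell was added to P.
  Insert 6 (step 1): P = [6];  Q = [1]
  Insert 3 (step 2): P = [3] / [6];  Q = [1] / [2]
  Insert 9 (step 3): P = [3, 9] / [6];  Q = [1, 3] / [2]
  Insert 4 (step 4): P = [3, 4] / [6, 9];  Q = [1, 3] / [2, 4]
  Insert 7 (step 5): P = [3, 4, 7] / [6, 9];  Q = [1, 3, 5] / [2, 4]
  Insert 8 (step 6): P = [3, 4, 7, 8] / [6, 9];  Q = [1, 3, 5, 6] / [2, 4]
  Insert 1 (step 7): P = [1, 4, 7, 8] / [3, 9] / [6];  Q = [1, 3, 5, 6] / [2, 4] / [7]
  Insert 5 (step 8): P = [1, 4, 5, 8] / [3, 7] / [6, 9];  Q = [1, 3, 5, 6] / [2, 4] / [7, 8]
  Insert 2 (step 9): P = [1, 2, 5, 8] / [3, 4] / [6, 7] / [9];  Q = [1, 3, 5, 6] / [2, 4] / [7, 8] / [9]
Final shape: (4, 2, 2, 1).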